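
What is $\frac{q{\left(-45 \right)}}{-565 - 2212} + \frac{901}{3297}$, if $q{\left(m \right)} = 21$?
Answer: $\frac{2432840}{9155769} \approx 0.26572$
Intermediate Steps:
$\frac{q{\left(-45 \right)}}{-565 - 2212} + \frac{901}{3297} = \frac{21}{-565 - 2212} + \frac{901}{3297} = \frac{21}{-565 - 2212} + 901 \cdot \frac{1}{3297} = \frac{21}{-2777} + \frac{901}{3297} = 21 \left(- \frac{1}{2777}\right) + \frac{901}{3297} = - \frac{21}{2777} + \frac{901}{3297} = \frac{2432840}{9155769}$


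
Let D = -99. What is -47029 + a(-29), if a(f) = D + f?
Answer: -47157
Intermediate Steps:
a(f) = -99 + f
-47029 + a(-29) = -47029 + (-99 - 29) = -47029 - 128 = -47157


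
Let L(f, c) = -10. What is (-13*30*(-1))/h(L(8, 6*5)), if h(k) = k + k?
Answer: -39/2 ≈ -19.500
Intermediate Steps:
h(k) = 2*k
(-13*30*(-1))/h(L(8, 6*5)) = (-13*30*(-1))/((2*(-10))) = -390*(-1)/(-20) = 390*(-1/20) = -39/2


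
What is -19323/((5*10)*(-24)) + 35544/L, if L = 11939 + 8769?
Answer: 36899457/2070800 ≈ 17.819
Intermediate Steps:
L = 20708
-19323/((5*10)*(-24)) + 35544/L = -19323/((5*10)*(-24)) + 35544/20708 = -19323/(50*(-24)) + 35544*(1/20708) = -19323/(-1200) + 8886/5177 = -19323*(-1/1200) + 8886/5177 = 6441/400 + 8886/5177 = 36899457/2070800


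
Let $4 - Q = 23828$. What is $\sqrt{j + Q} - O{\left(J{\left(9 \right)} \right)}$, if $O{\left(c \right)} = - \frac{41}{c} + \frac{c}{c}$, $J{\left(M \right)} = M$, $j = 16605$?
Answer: $\frac{32}{9} + i \sqrt{7219} \approx 3.5556 + 84.965 i$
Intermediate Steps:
$O{\left(c \right)} = 1 - \frac{41}{c}$ ($O{\left(c \right)} = - \frac{41}{c} + 1 = 1 - \frac{41}{c}$)
$Q = -23824$ ($Q = 4 - 23828 = -23824$)
$\sqrt{j + Q} - O{\left(J{\left(9 \right)} \right)} = \sqrt{16605 - 23824} - \frac{-41 + 9}{9} = \sqrt{-7219} - \frac{1}{9} \left(-32\right) = i \sqrt{7219} - - \frac{32}{9} = i \sqrt{7219} + \frac{32}{9} = \frac{32}{9} + i \sqrt{7219}$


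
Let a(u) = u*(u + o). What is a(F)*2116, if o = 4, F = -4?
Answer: 0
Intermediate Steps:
a(u) = u*(4 + u) (a(u) = u*(u + 4) = u*(4 + u))
a(F)*2116 = -4*(4 - 4)*2116 = -4*0*2116 = 0*2116 = 0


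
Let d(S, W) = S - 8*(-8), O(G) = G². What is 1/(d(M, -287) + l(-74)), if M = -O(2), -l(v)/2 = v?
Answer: 1/208 ≈ 0.0048077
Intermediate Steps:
l(v) = -2*v
M = -4 (M = -1*2² = -1*4 = -4)
d(S, W) = 64 + S (d(S, W) = S + 64 = 64 + S)
1/(d(M, -287) + l(-74)) = 1/((64 - 4) - 2*(-74)) = 1/(60 + 148) = 1/208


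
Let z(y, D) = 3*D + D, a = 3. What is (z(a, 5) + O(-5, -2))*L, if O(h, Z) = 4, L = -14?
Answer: -336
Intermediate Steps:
z(y, D) = 4*D
(z(a, 5) + O(-5, -2))*L = (4*5 + 4)*(-14) = (20 + 4)*(-14) = 24*(-14) = -336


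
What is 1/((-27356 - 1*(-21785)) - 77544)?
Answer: -1/83115 ≈ -1.2032e-5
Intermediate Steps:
1/((-27356 - 1*(-21785)) - 77544) = 1/((-27356 + 21785) - 77544) = 1/(-5571 - 77544) = 1/(-83115) = -1/83115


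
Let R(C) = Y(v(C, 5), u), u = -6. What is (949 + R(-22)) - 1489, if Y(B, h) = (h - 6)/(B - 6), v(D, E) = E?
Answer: -528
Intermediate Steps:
Y(B, h) = (-6 + h)/(-6 + B)
R(C) = 12 (R(C) = (-6 - 6)/(-6 + 5) = -12/(-1) = -1*(-12) = 12)
(949 + R(-22)) - 1489 = (949 + 12) - 1489 = 961 - 1489 = -528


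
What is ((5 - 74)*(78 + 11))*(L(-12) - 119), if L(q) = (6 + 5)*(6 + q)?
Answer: 1136085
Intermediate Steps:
L(q) = 66 + 11*q (L(q) = 11*(6 + q) = 66 + 11*q)
((5 - 74)*(78 + 11))*(L(-12) - 119) = ((5 - 74)*(78 + 11))*((66 + 11*(-12)) - 119) = (-69*89)*((66 - 132) - 119) = -6141*(-66 - 119) = -6141*(-185) = 1136085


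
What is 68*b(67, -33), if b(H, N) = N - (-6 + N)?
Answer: 408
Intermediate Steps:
b(H, N) = 6 (b(H, N) = N + (6 - N) = 6)
68*b(67, -33) = 68*6 = 408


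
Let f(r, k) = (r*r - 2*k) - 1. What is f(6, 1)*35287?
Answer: 1164471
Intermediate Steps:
f(r, k) = -1 + r² - 2*k (f(r, k) = (r² - 2*k) - 1 = -1 + r² - 2*k)
f(6, 1)*35287 = (-1 + 6² - 2*1)*35287 = (-1 + 36 - 2)*35287 = 33*35287 = 1164471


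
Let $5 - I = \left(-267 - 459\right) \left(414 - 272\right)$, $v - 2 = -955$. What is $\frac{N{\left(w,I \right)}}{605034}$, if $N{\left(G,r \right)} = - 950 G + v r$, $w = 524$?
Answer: $- \frac{98749241}{605034} \approx -163.21$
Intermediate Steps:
$v = -953$ ($v = 2 - 955 = -953$)
$I = 103097$ ($I = 5 - \left(-267 - 459\right) \left(414 - 272\right) = 5 - \left(-726\right) 142 = 5 - -103092 = 5 + 103092 = 103097$)
$N{\left(G,r \right)} = - 953 r - 950 G$ ($N{\left(G,r \right)} = - 950 G - 953 r = - 953 r - 950 G$)
$\frac{N{\left(w,I \right)}}{605034} = \frac{\left(-953\right) 103097 - 497800}{605034} = \left(-98251441 - 497800\right) \frac{1}{605034} = \left(-98749241\right) \frac{1}{605034} = - \frac{98749241}{605034}$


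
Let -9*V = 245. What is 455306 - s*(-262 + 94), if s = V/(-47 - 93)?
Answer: 1366016/3 ≈ 4.5534e+5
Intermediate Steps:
V = -245/9 (V = -1/9*245 = -245/9 ≈ -27.222)
s = 7/36 (s = -245/(9*(-47 - 93)) = -245/9/(-140) = -245/9*(-1/140) = 7/36 ≈ 0.19444)
455306 - s*(-262 + 94) = 455306 - 7*(-262 + 94)/36 = 455306 - 7*(-168)/36 = 455306 - 1*(-98/3) = 455306 + 98/3 = 1366016/3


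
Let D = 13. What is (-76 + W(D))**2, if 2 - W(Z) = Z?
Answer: 7569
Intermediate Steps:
W(Z) = 2 - Z
(-76 + W(D))**2 = (-76 + (2 - 1*13))**2 = (-76 + (2 - 13))**2 = (-76 - 11)**2 = (-87)**2 = 7569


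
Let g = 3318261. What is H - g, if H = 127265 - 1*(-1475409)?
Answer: -1715587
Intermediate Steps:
H = 1602674 (H = 127265 + 1475409 = 1602674)
H - g = 1602674 - 1*3318261 = 1602674 - 3318261 = -1715587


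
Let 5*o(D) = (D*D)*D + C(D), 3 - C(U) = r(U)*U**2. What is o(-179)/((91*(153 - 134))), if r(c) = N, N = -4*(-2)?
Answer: -855952/1235 ≈ -693.08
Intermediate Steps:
N = 8
r(c) = 8
C(U) = 3 - 8*U**2
o(D) = 3/5 - 8*D**2/5 + D**3/5 (o(D) = ((D*D)*D + (3 - 8*D**2))/5 = (D**2*D + (3 - 8*D**2))/5 = (D**3 + (3 - 8*D**2))/5 = (3 + D**3 - 8*D**2)/5 = 3/5 - 8*D**2/5 + D**3/5)
o(-179)/((91*(153 - 134))) = (3/5 - 8/5*(-179)**2 + (1/5)*(-179)**3)/((91*(153 - 134))) = (3/5 - 8/5*32041 + (1/5)*(-5735339))/((91*19)) = (3/5 - 256328/5 - 5735339/5)/1729 = -5991664/5*1/1729 = -855952/1235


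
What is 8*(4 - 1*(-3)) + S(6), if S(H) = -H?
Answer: 50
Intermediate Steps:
8*(4 - 1*(-3)) + S(6) = 8*(4 - 1*(-3)) - 1*6 = 8*(4 + 3) - 6 = 8*7 - 6 = 56 - 6 = 50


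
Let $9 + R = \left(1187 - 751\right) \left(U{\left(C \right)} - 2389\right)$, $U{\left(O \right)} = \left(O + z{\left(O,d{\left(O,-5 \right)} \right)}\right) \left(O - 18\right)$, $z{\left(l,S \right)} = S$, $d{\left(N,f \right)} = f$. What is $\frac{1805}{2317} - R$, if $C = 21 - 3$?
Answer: $\frac{2413419126}{2317} \approx 1.0416 \cdot 10^{6}$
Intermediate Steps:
$C = 18$
$U{\left(O \right)} = \left(-18 + O\right) \left(-5 + O\right)$ ($U{\left(O \right)} = \left(O - 5\right) \left(O - 18\right) = \left(-5 + O\right) \left(-18 + O\right) = \left(-18 + O\right) \left(-5 + O\right)$)
$R = -1041613$ ($R = -9 + \left(1187 - 751\right) \left(\left(90 + 18^{2} - 414\right) - 2389\right) = -9 + 436 \left(\left(90 + 324 - 414\right) - 2389\right) = -9 + 436 \left(0 - 2389\right) = -9 + 436 \left(-2389\right) = -9 - 1041604 = -1041613$)
$\frac{1805}{2317} - R = \frac{1805}{2317} - -1041613 = 1805 \cdot \frac{1}{2317} + 1041613 = \frac{1805}{2317} + 1041613 = \frac{2413419126}{2317}$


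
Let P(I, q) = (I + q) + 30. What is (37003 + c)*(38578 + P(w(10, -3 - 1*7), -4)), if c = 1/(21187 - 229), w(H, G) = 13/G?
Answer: 59873472897925/41916 ≈ 1.4284e+9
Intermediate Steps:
P(I, q) = 30 + I + q
c = 1/20958 ≈ 4.7714e-5
(37003 + c)*(38578 + P(w(10, -3 - 1*7), -4)) = (37003 + 1/20958)*(38578 + (30 + 13/(-3 - 1*7) - 4)) = 775508875*(38578 + (30 + 13/(-3 - 7) - 4))/20958 = 775508875*(38578 + (30 + 13/(-10) - 4))/20958 = 775508875*(38578 + (30 + 13*(-⅒) - 4))/20958 = 775508875*(38578 + (30 - 13/10 - 4))/20958 = 775508875*(38578 + 247/10)/20958 = (775508875/20958)*(386027/10) = 59873472897925/41916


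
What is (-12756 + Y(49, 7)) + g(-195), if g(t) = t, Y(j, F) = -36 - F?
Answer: -12994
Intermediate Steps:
(-12756 + Y(49, 7)) + g(-195) = (-12756 + (-36 - 1*7)) - 195 = (-12756 + (-36 - 7)) - 195 = (-12756 - 43) - 195 = -12799 - 195 = -12994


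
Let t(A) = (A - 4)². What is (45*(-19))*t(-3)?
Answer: -41895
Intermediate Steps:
t(A) = (-4 + A)²
(45*(-19))*t(-3) = (45*(-19))*(-4 - 3)² = -855*(-7)² = -855*49 = -41895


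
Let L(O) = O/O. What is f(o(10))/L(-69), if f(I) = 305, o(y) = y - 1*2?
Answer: 305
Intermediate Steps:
o(y) = -2 + y (o(y) = y - 2 = -2 + y)
L(O) = 1
f(o(10))/L(-69) = 305/1 = 305*1 = 305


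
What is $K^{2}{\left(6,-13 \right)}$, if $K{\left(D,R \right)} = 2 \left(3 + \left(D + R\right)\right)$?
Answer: $64$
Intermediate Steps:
$K{\left(D,R \right)} = 6 + 2 D + 2 R$ ($K{\left(D,R \right)} = 2 \left(3 + D + R\right) = 6 + 2 D + 2 R$)
$K^{2}{\left(6,-13 \right)} = \left(6 + 2 \cdot 6 + 2 \left(-13\right)\right)^{2} = \left(6 + 12 - 26\right)^{2} = \left(-8\right)^{2} = 64$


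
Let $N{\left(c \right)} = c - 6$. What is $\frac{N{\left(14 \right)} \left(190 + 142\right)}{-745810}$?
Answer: $- \frac{1328}{372905} \approx -0.0035612$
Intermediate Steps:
$N{\left(c \right)} = -6 + c$
$\frac{N{\left(14 \right)} \left(190 + 142\right)}{-745810} = \frac{\left(-6 + 14\right) \left(190 + 142\right)}{-745810} = 8 \cdot 332 \left(- \frac{1}{745810}\right) = 2656 \left(- \frac{1}{745810}\right) = - \frac{1328}{372905}$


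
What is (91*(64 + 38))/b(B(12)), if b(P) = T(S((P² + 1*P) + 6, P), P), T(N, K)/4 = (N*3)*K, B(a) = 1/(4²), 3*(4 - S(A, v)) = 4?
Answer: 4641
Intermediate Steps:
S(A, v) = 8/3 (S(A, v) = 4 - ⅓*4 = 4 - 4/3 = 8/3)
B(a) = 1/16
T(N, K) = 12*K*N (T(N, K) = 4*((N*3)*K) = 4*((3*N)*K) = 4*(3*K*N) = 12*K*N)
b(P) = 32*P (b(P) = 12*P*(8/3) = 32*P)
(91*(64 + 38))/b(B(12)) = (91*(64 + 38))/((32*(1/16))) = (91*102)/2 = 9282*(½) = 4641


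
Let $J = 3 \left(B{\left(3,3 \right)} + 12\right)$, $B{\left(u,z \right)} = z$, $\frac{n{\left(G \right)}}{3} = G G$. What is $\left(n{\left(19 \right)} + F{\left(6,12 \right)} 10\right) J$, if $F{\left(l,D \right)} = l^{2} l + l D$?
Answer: $178335$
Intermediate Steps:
$n{\left(G \right)} = 3 G^{2}$ ($n{\left(G \right)} = 3 G G = 3 G^{2}$)
$F{\left(l,D \right)} = l^{3} + D l$
$J = 45$ ($J = 3 \left(3 + 12\right) = 3 \cdot 15 = 45$)
$\left(n{\left(19 \right)} + F{\left(6,12 \right)} 10\right) J = \left(3 \cdot 19^{2} + 6 \left(12 + 6^{2}\right) 10\right) 45 = \left(3 \cdot 361 + 6 \left(12 + 36\right) 10\right) 45 = \left(1083 + 6 \cdot 48 \cdot 10\right) 45 = \left(1083 + 288 \cdot 10\right) 45 = \left(1083 + 2880\right) 45 = 3963 \cdot 45 = 178335$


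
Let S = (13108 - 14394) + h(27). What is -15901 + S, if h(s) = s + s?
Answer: -17133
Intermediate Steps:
h(s) = 2*s
S = -1232 (S = (13108 - 14394) + 2*27 = -1286 + 54 = -1232)
-15901 + S = -15901 - 1232 = -17133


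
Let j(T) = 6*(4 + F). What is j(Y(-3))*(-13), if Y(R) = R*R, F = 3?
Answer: -546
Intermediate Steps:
Y(R) = R**2
j(T) = 42 (j(T) = 6*(4 + 3) = 6*7 = 42)
j(Y(-3))*(-13) = 42*(-13) = -546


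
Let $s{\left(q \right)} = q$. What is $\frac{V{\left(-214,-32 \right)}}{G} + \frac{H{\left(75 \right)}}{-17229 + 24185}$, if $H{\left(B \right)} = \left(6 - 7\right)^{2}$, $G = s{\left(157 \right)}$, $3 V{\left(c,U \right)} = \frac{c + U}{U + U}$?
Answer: $\frac{72555}{8736736} \approx 0.0083046$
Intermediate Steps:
$V{\left(c,U \right)} = \frac{U + c}{6 U}$ ($V{\left(c,U \right)} = \frac{\left(c + U\right) \frac{1}{U + U}}{3} = \frac{\left(U + c\right) \frac{1}{2 U}}{3} = \frac{\frac{1}{2} \frac{1}{U} \left(U + c\right)}{3} = \frac{U + c}{6 U}$)
$G = 157$
$H{\left(B \right)} = 1$ ($H{\left(B \right)} = \left(-1\right)^{2} = 1$)
$\frac{V{\left(-214,-32 \right)}}{G} + \frac{H{\left(75 \right)}}{-17229 + 24185} = \frac{\frac{1}{6} \frac{1}{-32} \left(-32 - 214\right)}{157} + 1 \frac{1}{-17229 + 24185} = \frac{1}{6} \left(- \frac{1}{32}\right) \left(-246\right) \frac{1}{157} + 1 \cdot \frac{1}{6956} = \frac{41}{32} \cdot \frac{1}{157} + 1 \cdot \frac{1}{6956} = \frac{41}{5024} + \frac{1}{6956} = \frac{72555}{8736736}$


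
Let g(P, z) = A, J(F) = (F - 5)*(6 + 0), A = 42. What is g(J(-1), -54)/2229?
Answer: 14/743 ≈ 0.018843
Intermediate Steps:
J(F) = -30 + 6*F (J(F) = (-5 + F)*6 = -30 + 6*F)
g(P, z) = 42
g(J(-1), -54)/2229 = 42/2229 = 42*(1/2229) = 14/743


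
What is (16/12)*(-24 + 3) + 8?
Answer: -20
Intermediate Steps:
(16/12)*(-24 + 3) + 8 = (16*(1/12))*(-21) + 8 = (4/3)*(-21) + 8 = -28 + 8 = -20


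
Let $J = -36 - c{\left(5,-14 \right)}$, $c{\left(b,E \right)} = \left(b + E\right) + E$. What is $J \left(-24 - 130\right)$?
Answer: $2002$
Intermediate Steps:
$c{\left(b,E \right)} = b + 2 E$ ($c{\left(b,E \right)} = \left(E + b\right) + E = b + 2 E$)
$J = -13$ ($J = -36 - \left(5 + 2 \left(-14\right)\right) = -36 - \left(5 - 28\right) = -36 - -23 = -36 + 23 = -13$)
$J \left(-24 - 130\right) = - 13 \left(-24 - 130\right) = \left(-13\right) \left(-154\right) = 2002$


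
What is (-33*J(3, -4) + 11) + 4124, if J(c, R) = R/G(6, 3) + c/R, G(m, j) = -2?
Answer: 16375/4 ≈ 4093.8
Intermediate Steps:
J(c, R) = -R/2 + c/R (J(c, R) = R/(-2) + c/R = R*(-½) + c/R = -R/2 + c/R)
(-33*J(3, -4) + 11) + 4124 = (-33*(-½*(-4) + 3/(-4)) + 11) + 4124 = (-33*(2 + 3*(-¼)) + 11) + 4124 = (-33*(2 - ¾) + 11) + 4124 = (-33*5/4 + 11) + 4124 = (-165/4 + 11) + 4124 = -121/4 + 4124 = 16375/4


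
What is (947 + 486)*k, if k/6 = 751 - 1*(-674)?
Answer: 12252150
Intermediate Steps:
k = 8550 (k = 6*(751 - 1*(-674)) = 6*(751 + 674) = 6*1425 = 8550)
(947 + 486)*k = (947 + 486)*8550 = 1433*8550 = 12252150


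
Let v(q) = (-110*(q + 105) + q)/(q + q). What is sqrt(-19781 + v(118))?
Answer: I*sqrt(69217738)/59 ≈ 141.01*I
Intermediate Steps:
v(q) = (-11550 - 109*q)/(2*q) (v(q) = (-110*(105 + q) + q)/((2*q)) = ((-11550 - 110*q) + q)*(1/(2*q)) = (-11550 - 109*q)*(1/(2*q)) = (-11550 - 109*q)/(2*q))
sqrt(-19781 + v(118)) = sqrt(-19781 + (-109/2 - 5775/118)) = sqrt(-19781 - 6103/59) = sqrt(-1173182/59) = I*sqrt(69217738)/59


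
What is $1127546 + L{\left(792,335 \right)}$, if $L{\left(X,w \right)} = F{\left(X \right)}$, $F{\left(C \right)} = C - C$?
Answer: $1127546$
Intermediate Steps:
$F{\left(C \right)} = 0$
$L{\left(X,w \right)} = 0$
$1127546 + L{\left(792,335 \right)} = 1127546 + 0 = 1127546$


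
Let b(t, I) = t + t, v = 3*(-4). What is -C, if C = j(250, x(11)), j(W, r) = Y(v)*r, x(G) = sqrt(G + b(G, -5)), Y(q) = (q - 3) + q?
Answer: 27*sqrt(33) ≈ 155.10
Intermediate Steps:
v = -12
Y(q) = -3 + 2*q (Y(q) = (-3 + q) + q = -3 + 2*q)
b(t, I) = 2*t
x(G) = sqrt(3)*sqrt(G) (x(G) = sqrt(G + 2*G) = sqrt(3*G) = sqrt(3)*sqrt(G))
j(W, r) = -27*r (j(W, r) = (-3 + 2*(-12))*r = (-3 - 24)*r = -27*r)
C = -27*sqrt(33) (C = -27*sqrt(3)*sqrt(11) = -27*sqrt(33) ≈ -155.10)
-C = -(-27)*sqrt(33) = 27*sqrt(33)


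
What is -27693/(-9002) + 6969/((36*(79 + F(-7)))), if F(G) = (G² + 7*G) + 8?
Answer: 24911569/4699044 ≈ 5.3014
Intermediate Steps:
F(G) = 8 + G² + 7*G
-27693/(-9002) + 6969/((36*(79 + F(-7)))) = -27693/(-9002) + 6969/((36*(79 + (8 + (-7)² + 7*(-7))))) = -27693*(-1/9002) + 6969/((36*(79 + (8 + 49 - 49)))) = 27693/9002 + 6969/((36*(79 + 8))) = 27693/9002 + 6969/((36*87)) = 27693/9002 + 6969/3132 = 27693/9002 + 6969*(1/3132) = 27693/9002 + 2323/1044 = 24911569/4699044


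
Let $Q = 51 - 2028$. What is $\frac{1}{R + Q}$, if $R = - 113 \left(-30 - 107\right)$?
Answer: $\frac{1}{13504} \approx 7.4052 \cdot 10^{-5}$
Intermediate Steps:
$Q = -1977$ ($Q = 51 - 2028 = -1977$)
$R = 15481$ ($R = \left(-113\right) \left(-137\right) = 15481$)
$\frac{1}{R + Q} = \frac{1}{15481 - 1977} = \frac{1}{13504}$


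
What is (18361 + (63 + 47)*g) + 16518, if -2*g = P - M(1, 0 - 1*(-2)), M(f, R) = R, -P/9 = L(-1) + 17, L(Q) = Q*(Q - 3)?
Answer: 45384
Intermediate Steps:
L(Q) = Q*(-3 + Q)
P = -189 (P = -9*(-(-3 - 1) + 17) = -9*(-1*(-4) + 17) = -9*(4 + 17) = -9*21 = -189)
g = 191/2 (g = -(-189 - (0 - 1*(-2)))/2 = -(-189 - (0 + 2))/2 = -(-189 - 1*2)/2 = -(-189 - 2)/2 = -½*(-191) = 191/2 ≈ 95.500)
(18361 + (63 + 47)*g) + 16518 = (18361 + (63 + 47)*(191/2)) + 16518 = (18361 + 110*(191/2)) + 16518 = (18361 + 10505) + 16518 = 28866 + 16518 = 45384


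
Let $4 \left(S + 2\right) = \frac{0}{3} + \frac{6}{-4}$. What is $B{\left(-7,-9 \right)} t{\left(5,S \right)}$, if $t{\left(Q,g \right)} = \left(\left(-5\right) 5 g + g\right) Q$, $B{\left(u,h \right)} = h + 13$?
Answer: $1140$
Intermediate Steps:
$B{\left(u,h \right)} = 13 + h$
$S = - \frac{19}{8}$ ($S = -2 + \frac{\frac{0}{3} + \frac{6}{-4}}{4} = -2 + \frac{0 \cdot \frac{1}{3} + 6 \left(- \frac{1}{4}\right)}{4} = -2 + \frac{0 - \frac{3}{2}}{4} = -2 + \frac{1}{4} \left(- \frac{3}{2}\right) = -2 - \frac{3}{8} = - \frac{19}{8} \approx -2.375$)
$t{\left(Q,g \right)} = - 24 Q g$ ($t{\left(Q,g \right)} = \left(- 25 g + g\right) Q = - 24 g Q = - 24 Q g$)
$B{\left(-7,-9 \right)} t{\left(5,S \right)} = \left(13 - 9\right) \left(\left(-24\right) 5 \left(- \frac{19}{8}\right)\right) = 4 \cdot 285 = 1140$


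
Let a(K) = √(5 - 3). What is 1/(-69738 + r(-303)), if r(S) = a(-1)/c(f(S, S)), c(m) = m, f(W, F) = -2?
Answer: -139476/9726777287 + √2/9726777287 ≈ -1.4339e-5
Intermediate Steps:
a(K) = √2
r(S) = -√2/2 (r(S) = √2/(-2) = √2*(-½) = -√2/2)
1/(-69738 + r(-303)) = 1/(-69738 - √2/2)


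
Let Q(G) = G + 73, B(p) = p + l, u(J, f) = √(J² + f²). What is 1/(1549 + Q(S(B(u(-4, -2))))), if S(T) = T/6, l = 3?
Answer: 11682/18954041 - 12*√5/94770205 ≈ 0.00061605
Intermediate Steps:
B(p) = 3 + p (B(p) = p + 3 = 3 + p)
S(T) = T/6 (S(T) = T*(⅙) = T/6)
Q(G) = 73 + G
1/(1549 + Q(S(B(u(-4, -2))))) = 1/(1549 + (73 + (3 + √((-4)² + (-2)²))/6)) = 1/(1549 + (73 + (3 + √(16 + 4))/6)) = 1/(1549 + (73 + (3 + √20)/6)) = 1/(1549 + (73 + (3 + 2*√5)/6)) = 1/(1549 + (73 + (½ + √5/3))) = 1/(1549 + (147/2 + √5/3)) = 1/(3245/2 + √5/3)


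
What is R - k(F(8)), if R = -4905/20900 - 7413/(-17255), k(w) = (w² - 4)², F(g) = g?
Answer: -7418262309/2060740 ≈ -3599.8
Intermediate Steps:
k(w) = (-4 + w²)²
R = 401691/2060740 (R = -4905*1/20900 - 7413*(-1/17255) = -981/4180 + 1059/2465 = 401691/2060740 ≈ 0.19493)
R - k(F(8)) = 401691/2060740 - (-4 + 8²)² = 401691/2060740 - (-4 + 64)² = 401691/2060740 - 1*60² = 401691/2060740 - 1*3600 = 401691/2060740 - 3600 = -7418262309/2060740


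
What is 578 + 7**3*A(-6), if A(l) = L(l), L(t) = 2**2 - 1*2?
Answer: 1264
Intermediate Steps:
L(t) = 2 (L(t) = 4 - 2 = 2)
A(l) = 2
578 + 7**3*A(-6) = 578 + 7**3*2 = 578 + 343*2 = 578 + 686 = 1264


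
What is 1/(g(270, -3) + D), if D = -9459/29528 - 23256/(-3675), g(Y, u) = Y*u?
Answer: -36171800/29081844219 ≈ -0.0012438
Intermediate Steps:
D = 217313781/36171800 (D = -9459*1/29528 - 23256*(-1/3675) = -9459/29528 + 7752/1225 = 217313781/36171800 ≈ 6.0078)
1/(g(270, -3) + D) = 1/(270*(-3) + 217313781/36171800) = 1/(-810 + 217313781/36171800) = 1/(-29081844219/36171800) = -36171800/29081844219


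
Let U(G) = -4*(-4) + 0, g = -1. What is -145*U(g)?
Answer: -2320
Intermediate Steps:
U(G) = 16 (U(G) = 16 + 0 = 16)
-145*U(g) = -145*16 = -2320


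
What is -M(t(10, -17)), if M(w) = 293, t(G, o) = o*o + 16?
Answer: -293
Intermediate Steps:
t(G, o) = 16 + o**2 (t(G, o) = o**2 + 16 = 16 + o**2)
-M(t(10, -17)) = -1*293 = -293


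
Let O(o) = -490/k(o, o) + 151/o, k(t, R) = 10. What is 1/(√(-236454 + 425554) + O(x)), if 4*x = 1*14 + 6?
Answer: 235/2359332 + 125*√1891/2359332 ≈ 0.0024035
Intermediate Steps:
x = 5 (x = (1*14 + 6)/4 = (14 + 6)/4 = (¼)*20 = 5)
O(o) = -49 + 151/o (O(o) = -490/10 + 151/o = -490*⅒ + 151/o = -49 + 151/o)
1/(√(-236454 + 425554) + O(x)) = 1/(√(-236454 + 425554) + (-49 + 151/5)) = 1/(√189100 + (-49 + 151*(⅕))) = 1/(10*√1891 + (-49 + 151/5)) = 1/(10*√1891 - 94/5) = 1/(-94/5 + 10*√1891)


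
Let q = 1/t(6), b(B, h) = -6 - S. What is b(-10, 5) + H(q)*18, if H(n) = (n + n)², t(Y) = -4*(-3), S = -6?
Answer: ½ ≈ 0.50000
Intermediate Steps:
b(B, h) = 0 (b(B, h) = -6 - 1*(-6) = -6 + 6 = 0)
t(Y) = 12
q = 1/12 ≈ 0.083333
H(n) = 4*n² (H(n) = (2*n)² = 4*n²)
b(-10, 5) + H(q)*18 = 0 + (4*(1/12)²)*18 = 0 + (4*(1/144))*18 = 0 + (1/36)*18 = 0 + ½ = ½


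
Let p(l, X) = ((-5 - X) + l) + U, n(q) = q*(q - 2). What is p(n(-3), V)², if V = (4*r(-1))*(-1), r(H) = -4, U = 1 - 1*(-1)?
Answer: 16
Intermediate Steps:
U = 2 (U = 1 + 1 = 2)
n(q) = q*(-2 + q)
V = 16 (V = (4*(-4))*(-1) = -16*(-1) = 16)
p(l, X) = -3 + l - X (p(l, X) = ((-5 - X) + l) + 2 = (-5 + l - X) + 2 = -3 + l - X)
p(n(-3), V)² = (-3 - 3*(-2 - 3) - 1*16)² = (-3 - 3*(-5) - 16)² = (-3 + 15 - 16)² = (-4)² = 16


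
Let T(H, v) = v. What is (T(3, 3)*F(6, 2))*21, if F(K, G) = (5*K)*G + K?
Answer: 4158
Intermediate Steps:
F(K, G) = K + 5*G*K (F(K, G) = 5*G*K + K = K + 5*G*K)
(T(3, 3)*F(6, 2))*21 = (3*(6*(1 + 5*2)))*21 = (3*(6*(1 + 10)))*21 = (3*(6*11))*21 = (3*66)*21 = 198*21 = 4158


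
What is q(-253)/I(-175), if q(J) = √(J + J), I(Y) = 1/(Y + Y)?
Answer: -350*I*√506 ≈ -7873.1*I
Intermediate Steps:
I(Y) = 1/(2*Y)
q(J) = √2*√J (q(J) = √(2*J) = √2*√J)
q(-253)/I(-175) = (√2*√(-253))/(((½)/(-175))) = (√2*(I*√253))/(((½)*(-1/175))) = (I*√506)/(-1/350) = (I*√506)*(-350) = -350*I*√506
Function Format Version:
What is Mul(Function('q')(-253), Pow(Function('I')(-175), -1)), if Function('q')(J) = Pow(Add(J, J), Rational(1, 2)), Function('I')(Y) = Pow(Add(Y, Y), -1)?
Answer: Mul(-350, I, Pow(506, Rational(1, 2))) ≈ Mul(-7873.1, I)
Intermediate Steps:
Function('I')(Y) = Mul(Rational(1, 2), Pow(Y, -1)) (Function('I')(Y) = Pow(Mul(2, Y), -1) = Mul(Rational(1, 2), Pow(Y, -1)))
Function('q')(J) = Mul(Pow(2, Rational(1, 2)), Pow(J, Rational(1, 2))) (Function('q')(J) = Pow(Mul(2, J), Rational(1, 2)) = Mul(Pow(2, Rational(1, 2)), Pow(J, Rational(1, 2))))
Mul(Function('q')(-253), Pow(Function('I')(-175), -1)) = Mul(Mul(Pow(2, Rational(1, 2)), Pow(-253, Rational(1, 2))), Pow(Mul(Rational(1, 2), Pow(-175, -1)), -1)) = Mul(Mul(Pow(2, Rational(1, 2)), Mul(I, Pow(253, Rational(1, 2)))), Pow(Mul(Rational(1, 2), Rational(-1, 175)), -1)) = Mul(Mul(I, Pow(506, Rational(1, 2))), Pow(Rational(-1, 350), -1)) = Mul(Mul(I, Pow(506, Rational(1, 2))), -350) = Mul(-350, I, Pow(506, Rational(1, 2)))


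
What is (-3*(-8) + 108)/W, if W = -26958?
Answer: -22/4493 ≈ -0.0048965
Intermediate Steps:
(-3*(-8) + 108)/W = (-3*(-8) + 108)/(-26958) = (24 + 108)*(-1/26958) = 132*(-1/26958) = -22/4493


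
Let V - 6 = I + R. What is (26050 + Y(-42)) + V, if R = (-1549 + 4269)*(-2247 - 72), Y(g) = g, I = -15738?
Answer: -6297404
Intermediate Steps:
R = -6307680 (R = 2720*(-2319) = -6307680)
V = -6323412 (V = 6 + (-15738 - 6307680) = 6 - 6323418 = -6323412)
(26050 + Y(-42)) + V = (26050 - 42) - 6323412 = 26008 - 6323412 = -6297404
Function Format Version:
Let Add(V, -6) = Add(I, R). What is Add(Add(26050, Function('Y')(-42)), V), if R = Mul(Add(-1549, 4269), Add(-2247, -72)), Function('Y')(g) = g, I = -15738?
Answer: -6297404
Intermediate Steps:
R = -6307680 (R = Mul(2720, -2319) = -6307680)
V = -6323412 (V = Add(6, Add(-15738, -6307680)) = Add(6, -6323418) = -6323412)
Add(Add(26050, Function('Y')(-42)), V) = Add(Add(26050, -42), -6323412) = Add(26008, -6323412) = -6297404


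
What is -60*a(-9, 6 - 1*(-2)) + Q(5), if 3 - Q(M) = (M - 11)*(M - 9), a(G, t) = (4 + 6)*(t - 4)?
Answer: -2421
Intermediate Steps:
a(G, t) = -40 + 10*t (a(G, t) = 10*(-4 + t) = -40 + 10*t)
Q(M) = 3 - (-11 + M)*(-9 + M) (Q(M) = 3 - (M - 11)*(M - 9) = 3 - (-11 + M)*(-9 + M))
-60*a(-9, 6 - 1*(-2)) + Q(5) = -60*(-40 + 10*(6 - 1*(-2))) + (-96 - 1*5² + 20*5) = -60*(-40 + 10*(6 + 2)) + (-96 - 1*25 + 100) = -60*(-40 + 10*8) + (-96 - 25 + 100) = -60*(-40 + 80) - 21 = -60*40 - 21 = -2400 - 21 = -2421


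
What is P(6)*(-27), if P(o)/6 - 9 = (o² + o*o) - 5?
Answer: -12312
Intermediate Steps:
P(o) = 24 + 12*o² (P(o) = 54 + 6*((o² + o*o) - 5) = 54 + 6*((o² + o²) - 5) = 54 + 6*(2*o² - 5) = 54 + 6*(-5 + 2*o²) = 54 + (-30 + 12*o²) = 24 + 12*o²)
P(6)*(-27) = (24 + 12*6²)*(-27) = (24 + 12*36)*(-27) = (24 + 432)*(-27) = 456*(-27) = -12312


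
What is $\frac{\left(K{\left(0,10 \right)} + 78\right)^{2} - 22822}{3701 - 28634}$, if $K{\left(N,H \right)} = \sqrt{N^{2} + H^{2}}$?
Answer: $\frac{5026}{8311} \approx 0.60474$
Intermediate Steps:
$K{\left(N,H \right)} = \sqrt{H^{2} + N^{2}}$
$\frac{\left(K{\left(0,10 \right)} + 78\right)^{2} - 22822}{3701 - 28634} = \frac{\left(\sqrt{10^{2} + 0^{2}} + 78\right)^{2} - 22822}{3701 - 28634} = \frac{\left(\sqrt{100 + 0} + 78\right)^{2} - 22822}{-24933} = \left(\left(\sqrt{100} + 78\right)^{2} - 22822\right) \left(- \frac{1}{24933}\right) = \left(\left(10 + 78\right)^{2} - 22822\right) \left(- \frac{1}{24933}\right) = \left(88^{2} - 22822\right) \left(- \frac{1}{24933}\right) = \left(7744 - 22822\right) \left(- \frac{1}{24933}\right) = \left(-15078\right) \left(- \frac{1}{24933}\right) = \frac{5026}{8311}$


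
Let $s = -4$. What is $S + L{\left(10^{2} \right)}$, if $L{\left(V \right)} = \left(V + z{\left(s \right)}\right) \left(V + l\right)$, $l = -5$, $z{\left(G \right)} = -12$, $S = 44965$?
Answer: $53325$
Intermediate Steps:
$L{\left(V \right)} = \left(-12 + V\right) \left(-5 + V\right)$ ($L{\left(V \right)} = \left(V - 12\right) \left(V - 5\right) = \left(-12 + V\right) \left(-5 + V\right)$)
$S + L{\left(10^{2} \right)} = 44965 + \left(60 + \left(10^{2}\right)^{2} - 17 \cdot 10^{2}\right) = 44965 + \left(60 + 100^{2} - 1700\right) = 44965 + \left(60 + 10000 - 1700\right) = 44965 + 8360 = 53325$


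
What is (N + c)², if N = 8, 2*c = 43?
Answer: 3481/4 ≈ 870.25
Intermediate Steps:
c = 43/2 (c = (½)*43 = 43/2 ≈ 21.500)
(N + c)² = (8 + 43/2)² = (59/2)² = 3481/4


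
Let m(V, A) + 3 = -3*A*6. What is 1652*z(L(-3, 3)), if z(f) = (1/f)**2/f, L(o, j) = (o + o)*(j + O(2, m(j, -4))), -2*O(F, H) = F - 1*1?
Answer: -1652/3375 ≈ -0.48948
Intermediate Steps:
m(V, A) = -3 - 18*A (m(V, A) = -3 - 3*A*6 = -3 - 18*A)
O(F, H) = 1/2 - F/2 (O(F, H) = -(F - 1*1)/2 = -(F - 1)/2 = -(-1 + F)/2 = 1/2 - F/2)
L(o, j) = 2*o*(-1/2 + j) (L(o, j) = (o + o)*(j + (1/2 - 1/2*2)) = (2*o)*(j + (1/2 - 1)) = (2*o)*(j - 1/2) = (2*o)*(-1/2 + j) = 2*o*(-1/2 + j))
z(f) = f**(-3) (z(f) = (1/f)**2/f = 1/(f**2*f) = f**(-3))
1652*z(L(-3, 3)) = 1652/(-3*(-1 + 2*3))**3 = 1652/(-3*(-1 + 6))**3 = 1652/(-3*5)**3 = 1652/(-15)**3 = 1652*(-1/3375) = -1652/3375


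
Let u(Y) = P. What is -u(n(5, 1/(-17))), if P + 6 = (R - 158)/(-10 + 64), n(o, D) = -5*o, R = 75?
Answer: 407/54 ≈ 7.5370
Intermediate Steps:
P = -407/54 (P = -6 + (75 - 158)/(-10 + 64) = -6 - 83/54 = -407/54 ≈ -7.5370)
u(Y) = -407/54
-u(n(5, 1/(-17))) = -1*(-407/54) = 407/54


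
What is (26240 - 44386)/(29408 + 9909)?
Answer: -18146/39317 ≈ -0.46153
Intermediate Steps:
(26240 - 44386)/(29408 + 9909) = -18146/39317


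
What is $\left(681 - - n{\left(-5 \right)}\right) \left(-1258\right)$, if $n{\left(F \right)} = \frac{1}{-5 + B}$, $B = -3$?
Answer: $- \frac{3426163}{4} \approx -8.5654 \cdot 10^{5}$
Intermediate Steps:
$n{\left(F \right)} = - \frac{1}{8}$ ($n{\left(F \right)} = \frac{1}{-5 - 3} = \frac{1}{-8} = - \frac{1}{8}$)
$\left(681 - - n{\left(-5 \right)}\right) \left(-1258\right) = \left(681 - \frac{1}{8}\right) \left(-1258\right) = \frac{5447}{8} \left(-1258\right) = - \frac{3426163}{4}$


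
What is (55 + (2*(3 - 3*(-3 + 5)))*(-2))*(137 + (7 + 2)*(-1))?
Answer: 8576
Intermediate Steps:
(55 + (2*(3 - 3*(-3 + 5)))*(-2))*(137 + (7 + 2)*(-1)) = (55 + (2*(3 - 3*2))*(-2))*(137 + 9*(-1)) = (55 + (2*(3 - 6))*(-2))*(137 - 9) = (55 + (2*(-3))*(-2))*128 = (55 - 6*(-2))*128 = (55 + 12)*128 = 67*128 = 8576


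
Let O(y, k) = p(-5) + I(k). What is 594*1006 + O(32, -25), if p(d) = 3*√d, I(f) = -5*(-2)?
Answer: 597574 + 3*I*√5 ≈ 5.9757e+5 + 6.7082*I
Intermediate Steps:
I(f) = 10
O(y, k) = 10 + 3*I*√5 (O(y, k) = 3*√(-5) + 10 = 3*(I*√5) + 10 = 3*I*√5 + 10 = 10 + 3*I*√5)
594*1006 + O(32, -25) = 594*1006 + (10 + 3*I*√5) = 597564 + (10 + 3*I*√5) = 597574 + 3*I*√5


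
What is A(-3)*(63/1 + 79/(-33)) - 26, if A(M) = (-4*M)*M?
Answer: -24286/11 ≈ -2207.8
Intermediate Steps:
A(M) = -4*M²
A(-3)*(63/1 + 79/(-33)) - 26 = (-4*(-3)²)*(63/1 + 79/(-33)) - 26 = (-4*9)*(63*1 + 79*(-1/33)) - 26 = -36*(63 - 79/33) - 26 = -36*2000/33 - 26 = -24000/11 - 26 = -24286/11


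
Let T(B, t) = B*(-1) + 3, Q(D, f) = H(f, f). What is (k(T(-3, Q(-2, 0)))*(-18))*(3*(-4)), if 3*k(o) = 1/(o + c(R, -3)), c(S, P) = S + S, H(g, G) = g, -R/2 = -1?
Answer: 36/5 ≈ 7.2000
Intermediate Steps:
R = 2 (R = -2*(-1) = 2)
c(S, P) = 2*S
Q(D, f) = f
T(B, t) = 3 - B (T(B, t) = -B + 3 = 3 - B)
k(o) = 1/(3*(4 + o)) (k(o) = 1/(3*(o + 2*2)) = 1/(3*(o + 4)) = 1/(3*(4 + o)))
(k(T(-3, Q(-2, 0)))*(-18))*(3*(-4)) = ((1/(3*(4 + (3 - 1*(-3)))))*(-18))*(3*(-4)) = ((1/(3*(4 + (3 + 3))))*(-18))*(-12) = ((1/(3*(4 + 6)))*(-18))*(-12) = (((⅓)/10)*(-18))*(-12) = (((⅓)*(⅒))*(-18))*(-12) = ((1/30)*(-18))*(-12) = -⅗*(-12) = 36/5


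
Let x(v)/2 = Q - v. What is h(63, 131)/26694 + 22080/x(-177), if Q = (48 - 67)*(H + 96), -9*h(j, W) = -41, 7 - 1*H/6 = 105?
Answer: 176847091/152556210 ≈ 1.1592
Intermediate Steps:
H = -588 (H = 42 - 6*105 = 42 - 630 = -588)
h(j, W) = 41/9 (h(j, W) = -1/9*(-41) = 41/9)
Q = 9348 (Q = (48 - 67)*(-588 + 96) = -19*(-492) = 9348)
x(v) = 18696 - 2*v (x(v) = 2*(9348 - v) = 18696 - 2*v)
h(63, 131)/26694 + 22080/x(-177) = (41/9)/26694 + 22080/(18696 - 2*(-177)) = (41/9)*(1/26694) + 22080/(18696 + 354) = 41/240246 + 22080/19050 = 41/240246 + 22080*(1/19050) = 41/240246 + 736/635 = 176847091/152556210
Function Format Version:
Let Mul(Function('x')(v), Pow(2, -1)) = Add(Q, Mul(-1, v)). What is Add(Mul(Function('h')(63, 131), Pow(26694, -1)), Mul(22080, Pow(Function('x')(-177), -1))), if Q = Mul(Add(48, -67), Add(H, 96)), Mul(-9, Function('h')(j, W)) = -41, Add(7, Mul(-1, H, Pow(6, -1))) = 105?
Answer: Rational(176847091, 152556210) ≈ 1.1592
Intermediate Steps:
H = -588 (H = Add(42, Mul(-6, 105)) = Add(42, -630) = -588)
Function('h')(j, W) = Rational(41, 9) (Function('h')(j, W) = Mul(Rational(-1, 9), -41) = Rational(41, 9))
Q = 9348 (Q = Mul(Add(48, -67), Add(-588, 96)) = Mul(-19, -492) = 9348)
Function('x')(v) = Add(18696, Mul(-2, v)) (Function('x')(v) = Mul(2, Add(9348, Mul(-1, v))) = Add(18696, Mul(-2, v)))
Add(Mul(Function('h')(63, 131), Pow(26694, -1)), Mul(22080, Pow(Function('x')(-177), -1))) = Add(Mul(Rational(41, 9), Pow(26694, -1)), Mul(22080, Pow(Add(18696, Mul(-2, -177)), -1))) = Add(Mul(Rational(41, 9), Rational(1, 26694)), Mul(22080, Pow(Add(18696, 354), -1))) = Add(Rational(41, 240246), Mul(22080, Pow(19050, -1))) = Add(Rational(41, 240246), Mul(22080, Rational(1, 19050))) = Add(Rational(41, 240246), Rational(736, 635)) = Rational(176847091, 152556210)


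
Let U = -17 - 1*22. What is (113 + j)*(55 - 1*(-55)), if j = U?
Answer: 8140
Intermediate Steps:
U = -39 (U = -17 - 22 = -39)
j = -39
(113 + j)*(55 - 1*(-55)) = (113 - 39)*(55 - 1*(-55)) = 74*(55 + 55) = 74*110 = 8140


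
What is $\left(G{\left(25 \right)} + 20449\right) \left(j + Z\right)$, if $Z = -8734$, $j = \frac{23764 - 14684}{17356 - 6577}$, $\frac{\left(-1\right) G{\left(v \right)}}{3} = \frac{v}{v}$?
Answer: $- \frac{1924678198876}{10779} \approx -1.7856 \cdot 10^{8}$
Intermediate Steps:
$G{\left(v \right)} = -3$ ($G{\left(v \right)} = - 3 \frac{v}{v} = \left(-3\right) 1 = -3$)
$j = \frac{9080}{10779} \approx 0.84238$
$\left(G{\left(25 \right)} + 20449\right) \left(j + Z\right) = \left(-3 + 20449\right) \left(\frac{9080}{10779} - 8734\right) = 20446 \left(- \frac{94134706}{10779}\right) = - \frac{1924678198876}{10779}$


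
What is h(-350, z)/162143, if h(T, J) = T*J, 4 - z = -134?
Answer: -48300/162143 ≈ -0.29788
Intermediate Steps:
z = 138 (z = 4 - 1*(-134) = 4 + 134 = 138)
h(T, J) = J*T
h(-350, z)/162143 = (138*(-350))/162143 = -48300*1/162143 = -48300/162143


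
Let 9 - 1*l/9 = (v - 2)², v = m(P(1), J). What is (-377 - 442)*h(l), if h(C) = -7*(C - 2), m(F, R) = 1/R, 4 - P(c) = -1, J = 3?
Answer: 309582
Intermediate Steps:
P(c) = 5 (P(c) = 4 - 1*(-1) = 4 + 1 = 5)
v = ⅓ (v = 1/3 = ⅓ ≈ 0.33333)
l = 56 (l = 81 - 9*(⅓ - 2)² = 81 - 9*(-5/3)² = 81 - 9*25/9 = 81 - 25 = 56)
h(C) = 14 - 7*C (h(C) = -7*(-2 + C) = 14 - 7*C)
(-377 - 442)*h(l) = (-377 - 442)*(14 - 7*56) = -819*(14 - 392) = -819*(-378) = 309582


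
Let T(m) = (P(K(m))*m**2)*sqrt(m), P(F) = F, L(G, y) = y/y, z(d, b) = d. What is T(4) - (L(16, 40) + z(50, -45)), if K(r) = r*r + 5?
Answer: 621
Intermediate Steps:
L(G, y) = 1
K(r) = 5 + r**2 (K(r) = r**2 + 5 = 5 + r**2)
T(m) = m**(5/2)*(5 + m**2) (T(m) = ((5 + m**2)*m**2)*sqrt(m) = (m**2*(5 + m**2))*sqrt(m) = m**(5/2)*(5 + m**2))
T(4) - (L(16, 40) + z(50, -45)) = 4**(5/2)*(5 + 4**2) - (1 + 50) = 32*(5 + 16) - 1*51 = 32*21 - 51 = 672 - 51 = 621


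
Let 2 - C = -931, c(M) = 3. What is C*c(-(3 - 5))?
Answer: 2799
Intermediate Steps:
C = 933 (C = 2 - 1*(-931) = 2 + 931 = 933)
C*c(-(3 - 5)) = 933*3 = 2799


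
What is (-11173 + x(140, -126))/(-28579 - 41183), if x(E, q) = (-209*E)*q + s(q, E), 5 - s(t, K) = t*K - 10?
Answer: -263803/4983 ≈ -52.941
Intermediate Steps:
s(t, K) = 15 - K*t (s(t, K) = 5 - (t*K - 10) = 5 - (K*t - 10) = 5 - (-10 + K*t) = 5 + (10 - K*t) = 15 - K*t)
x(E, q) = 15 - 210*E*q (x(E, q) = (-209*E)*q + (15 - E*q) = -209*E*q + (15 - E*q) = 15 - 210*E*q)
(-11173 + x(140, -126))/(-28579 - 41183) = (-11173 + (15 - 210*140*(-126)))/(-28579 - 41183) = (-11173 + (15 + 3704400))/(-69762) = (-11173 + 3704415)*(-1/69762) = 3693242*(-1/69762) = -263803/4983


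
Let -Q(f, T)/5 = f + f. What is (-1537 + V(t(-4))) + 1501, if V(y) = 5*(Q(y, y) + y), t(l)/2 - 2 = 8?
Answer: -936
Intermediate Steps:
t(l) = 20 (t(l) = 4 + 2*8 = 4 + 16 = 20)
Q(f, T) = -10*f (Q(f, T) = -5*(f + f) = -10*f)
V(y) = -45*y (V(y) = 5*(-10*y + y) = 5*(-9*y) = -45*y)
(-1537 + V(t(-4))) + 1501 = (-1537 - 45*20) + 1501 = (-1537 - 900) + 1501 = -2437 + 1501 = -936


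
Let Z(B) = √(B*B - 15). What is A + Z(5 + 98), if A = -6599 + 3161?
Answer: -3438 + √10594 ≈ -3335.1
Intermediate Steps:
Z(B) = √(-15 + B²) (Z(B) = √(B² - 15) = √(-15 + B²))
A = -3438
A + Z(5 + 98) = -3438 + √(-15 + (5 + 98)²) = -3438 + √(-15 + 103²) = -3438 + √(-15 + 10609) = -3438 + √10594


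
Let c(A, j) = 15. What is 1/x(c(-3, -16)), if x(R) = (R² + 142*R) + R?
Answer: 1/2370 ≈ 0.00042194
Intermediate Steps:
x(R) = R² + 143*R
1/x(c(-3, -16)) = 1/(15*(143 + 15)) = 1/(15*158) = 1/2370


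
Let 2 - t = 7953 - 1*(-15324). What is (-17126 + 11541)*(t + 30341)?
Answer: -39463610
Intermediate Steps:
t = -23275 (t = 2 - (7953 - 1*(-15324)) = 2 - (7953 + 15324) = 2 - 1*23277 = 2 - 23277 = -23275)
(-17126 + 11541)*(t + 30341) = (-17126 + 11541)*(-23275 + 30341) = -5585*7066 = -39463610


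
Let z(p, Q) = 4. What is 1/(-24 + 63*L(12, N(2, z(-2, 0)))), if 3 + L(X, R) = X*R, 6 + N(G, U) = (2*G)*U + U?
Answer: 1/10371 ≈ 9.6423e-5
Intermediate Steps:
N(G, U) = -6 + U + 2*G*U (N(G, U) = -6 + ((2*G)*U + U) = -6 + (2*G*U + U) = -6 + (U + 2*G*U) = -6 + U + 2*G*U)
L(X, R) = -3 + R*X (L(X, R) = -3 + X*R = -3 + R*X)
1/(-24 + 63*L(12, N(2, z(-2, 0)))) = 1/(-24 + 63*(-3 + (-6 + 4 + 2*2*4)*12)) = 1/(-24 + 63*(-3 + (-6 + 4 + 16)*12)) = 1/(-24 + 63*(-3 + 14*12)) = 1/(-24 + 63*(-3 + 168)) = 1/(-24 + 63*165) = 1/(-24 + 10395) = 1/10371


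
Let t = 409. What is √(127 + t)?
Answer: 2*√134 ≈ 23.152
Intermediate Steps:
√(127 + t) = √(127 + 409) = √536 = 2*√134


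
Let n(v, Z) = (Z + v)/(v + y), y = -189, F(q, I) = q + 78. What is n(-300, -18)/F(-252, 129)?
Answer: -53/14181 ≈ -0.0037374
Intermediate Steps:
F(q, I) = 78 + q
n(v, Z) = (Z + v)/(-189 + v) (n(v, Z) = (Z + v)/(v - 189) = (Z + v)/(-189 + v))
n(-300, -18)/F(-252, 129) = ((-18 - 300)/(-189 - 300))/(78 - 252) = (-318/(-489))/(-174) = -1/489*(-318)*(-1/174) = (106/163)*(-1/174) = -53/14181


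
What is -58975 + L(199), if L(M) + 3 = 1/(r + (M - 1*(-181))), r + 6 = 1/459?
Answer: -10124575867/171667 ≈ -58978.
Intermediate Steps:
r = -2753/459 (r = -6 + 1/459 = -2753/459 ≈ -5.9978)
L(M) = -3 + 1/(80326/459 + M) (L(M) = -3 + 1/(-2753/459 + (M - 1*(-181))) = -3 + 1/(-2753/459 + (M + 181)) = -3 + 1/(-2753/459 + (181 + M)) = -3 + 1/(80326/459 + M))
-58975 + L(199) = -58975 + 3*(-80173 - 459*199)/(80326 + 459*199) = -58975 + 3*(-80173 - 91341)/(80326 + 91341) = -58975 + 3*(-171514)/171667 = -58975 + 3*(1/171667)*(-171514) = -58975 - 514542/171667 = -10124575867/171667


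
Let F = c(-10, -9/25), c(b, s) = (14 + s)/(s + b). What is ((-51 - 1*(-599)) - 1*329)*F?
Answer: -74679/259 ≈ -288.34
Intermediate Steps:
c(b, s) = (14 + s)/(b + s)
F = -341/259 (F = (14 - 9/25)/(-10 - 9/25) = (341/25)/(-259/25) = -25/259*341/25 = -341/259 ≈ -1.3166)
((-51 - 1*(-599)) - 1*329)*F = ((-51 - 1*(-599)) - 1*329)*(-341/259) = ((-51 + 599) - 329)*(-341/259) = (548 - 329)*(-341/259) = 219*(-341/259) = -74679/259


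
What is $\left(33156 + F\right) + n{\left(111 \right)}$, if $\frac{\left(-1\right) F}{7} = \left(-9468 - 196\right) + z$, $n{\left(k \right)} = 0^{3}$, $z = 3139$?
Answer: $78831$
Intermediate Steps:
$n{\left(k \right)} = 0$
$F = 45675$ ($F = - 7 \left(\left(-9468 - 196\right) + 3139\right) = - 7 \left(-9664 + 3139\right) = \left(-7\right) \left(-6525\right) = 45675$)
$\left(33156 + F\right) + n{\left(111 \right)} = \left(33156 + 45675\right) + 0 = 78831 + 0 = 78831$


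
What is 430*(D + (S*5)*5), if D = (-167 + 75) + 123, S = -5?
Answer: -40420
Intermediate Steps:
D = 31 (D = -92 + 123 = 31)
430*(D + (S*5)*5) = 430*(31 - 5*5*5) = 430*(31 - 25*5) = 430*(31 - 125) = 430*(-94) = -40420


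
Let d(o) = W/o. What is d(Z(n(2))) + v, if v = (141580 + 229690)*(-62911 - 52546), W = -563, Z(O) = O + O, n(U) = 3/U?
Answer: -128597161733/3 ≈ -4.2866e+10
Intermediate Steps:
Z(O) = 2*O
v = -42865720390 (v = 371270*(-115457) = -42865720390)
d(o) = -563/o
d(Z(n(2))) + v = -563/(2*(3/2)) - 42865720390 = -563/3 - 42865720390 = -128597161733/3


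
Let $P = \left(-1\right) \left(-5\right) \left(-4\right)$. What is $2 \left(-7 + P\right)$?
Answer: $-54$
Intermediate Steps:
$P = -20$ ($P = 5 \left(-4\right) = -20$)
$2 \left(-7 + P\right) = 2 \left(-7 - 20\right) = 2 \left(-27\right) = -54$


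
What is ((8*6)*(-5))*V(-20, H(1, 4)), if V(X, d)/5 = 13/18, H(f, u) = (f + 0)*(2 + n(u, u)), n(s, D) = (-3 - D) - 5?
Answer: -2600/3 ≈ -866.67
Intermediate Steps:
n(s, D) = -8 - D
H(f, u) = f*(-6 - u) (H(f, u) = (f + 0)*(2 + (-8 - u)) = f*(-6 - u))
V(X, d) = 65/18 (V(X, d) = 5*(13/18) = 65/18)
((8*6)*(-5))*V(-20, H(1, 4)) = ((8*6)*(-5))*(65/18) = (48*(-5))*(65/18) = -240*65/18 = -2600/3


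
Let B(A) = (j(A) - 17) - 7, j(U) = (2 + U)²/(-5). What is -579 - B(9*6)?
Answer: 361/5 ≈ 72.200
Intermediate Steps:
j(U) = -(2 + U)²/5 (j(U) = (2 + U)²*(-⅕) = -(2 + U)²/5)
B(A) = -24 - (2 + A)²/5 (B(A) = (-(2 + A)²/5 - 17) - 7 = (-17 - (2 + A)²/5) - 7 = -24 - (2 + A)²/5)
-579 - B(9*6) = -579 - (-24 - (2 + 9*6)²/5) = -579 - (-24 - (2 + 54)²/5) = -579 - (-24 - ⅕*56²) = -579 - (-24 - ⅕*3136) = -579 - (-24 - 3136/5) = -579 - 1*(-3256/5) = -579 + 3256/5 = 361/5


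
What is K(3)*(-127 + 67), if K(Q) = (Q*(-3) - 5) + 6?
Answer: 480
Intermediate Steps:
K(Q) = 1 - 3*Q (K(Q) = (-3*Q - 5) + 6 = (-5 - 3*Q) + 6 = 1 - 3*Q)
K(3)*(-127 + 67) = (1 - 3*3)*(-127 + 67) = (1 - 9)*(-60) = -8*(-60) = 480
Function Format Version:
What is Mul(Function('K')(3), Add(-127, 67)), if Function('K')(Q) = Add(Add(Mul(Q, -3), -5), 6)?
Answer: 480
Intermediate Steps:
Function('K')(Q) = Add(1, Mul(-3, Q)) (Function('K')(Q) = Add(Add(Mul(-3, Q), -5), 6) = Add(Add(-5, Mul(-3, Q)), 6) = Add(1, Mul(-3, Q)))
Mul(Function('K')(3), Add(-127, 67)) = Mul(Add(1, Mul(-3, 3)), Add(-127, 67)) = Mul(Add(1, -9), -60) = Mul(-8, -60) = 480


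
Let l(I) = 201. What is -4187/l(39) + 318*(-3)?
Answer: -195941/201 ≈ -974.83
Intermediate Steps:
-4187/l(39) + 318*(-3) = -4187/201 + 318*(-3) = -4187*1/201 - 954 = -4187/201 - 954 = -195941/201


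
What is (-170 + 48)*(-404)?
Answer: 49288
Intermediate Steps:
(-170 + 48)*(-404) = -122*(-404) = 49288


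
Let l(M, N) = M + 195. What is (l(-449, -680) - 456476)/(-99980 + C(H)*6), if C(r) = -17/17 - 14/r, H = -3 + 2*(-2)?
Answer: 228365/49987 ≈ 4.5685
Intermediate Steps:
H = -7 (H = -3 - 4 = -7)
C(r) = -1 - 14/r (C(r) = -17*1/17 - 14/r = -1 - 14/r)
l(M, N) = 195 + M
(l(-449, -680) - 456476)/(-99980 + C(H)*6) = ((195 - 449) - 456476)/(-99980 + ((-14 - 1*(-7))/(-7))*6) = (-254 - 456476)/(-99980 - (-14 + 7)/7*6) = -456730/(-99980 - ⅐*(-7)*6) = -456730/(-99980 + 1*6) = -456730/(-99980 + 6) = -456730/(-99974) = -456730*(-1/99974) = 228365/49987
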